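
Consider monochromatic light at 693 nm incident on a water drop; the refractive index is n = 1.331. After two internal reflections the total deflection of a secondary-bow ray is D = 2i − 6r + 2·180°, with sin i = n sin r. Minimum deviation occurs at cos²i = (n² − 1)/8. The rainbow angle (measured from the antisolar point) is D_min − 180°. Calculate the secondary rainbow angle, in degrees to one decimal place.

cos²i = (1.77156 − 1)/8 = 0.09645; i = arccos(0.31056) = 71.907°.
sin r = sin 71.907°/1.331 = 0.71417; r = 45.575°.
D_min = 2·71.907° − 6·45.575° + 360° = 230.365°.
Rainbow angle = D_min − 180° = 50.365°.

50.4°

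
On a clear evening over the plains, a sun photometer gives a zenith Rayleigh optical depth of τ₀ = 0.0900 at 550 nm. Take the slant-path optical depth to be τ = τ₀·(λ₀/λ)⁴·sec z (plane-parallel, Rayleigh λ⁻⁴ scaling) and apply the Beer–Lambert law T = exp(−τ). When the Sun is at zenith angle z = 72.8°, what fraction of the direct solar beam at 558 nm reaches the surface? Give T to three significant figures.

sec 72.8° = 3.3817.
τ = 0.0900 × (550/558)⁴ × 3.3817 = 0.0900 × 0.9439 × 3.3817 = 0.2873.
T = exp(−0.2873) = 0.7503.

0.750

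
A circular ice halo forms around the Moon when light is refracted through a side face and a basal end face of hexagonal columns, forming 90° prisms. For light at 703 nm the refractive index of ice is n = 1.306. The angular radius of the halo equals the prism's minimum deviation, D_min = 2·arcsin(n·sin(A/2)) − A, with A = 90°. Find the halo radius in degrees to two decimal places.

n·sin(A/2) = 1.306 × sin 45° = 1.306 × 0.7071 = 0.9235.
D_min = 2·arcsin(0.9235) − 90° = 2 × 67.440° − 90° = 44.881°.

44.88°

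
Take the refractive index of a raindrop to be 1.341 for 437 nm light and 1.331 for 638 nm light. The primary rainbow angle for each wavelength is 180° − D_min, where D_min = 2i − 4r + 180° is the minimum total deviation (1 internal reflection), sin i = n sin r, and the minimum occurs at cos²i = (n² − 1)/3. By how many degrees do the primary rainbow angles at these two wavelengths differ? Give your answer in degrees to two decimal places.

1.44°

At 437 nm (n = 1.341): cos²i = 0.26609 → i = 58.946°, r = 39.705°, D_min = 139.071°, rainbow angle = 40.929°.
At 638 nm (n = 1.331): cos²i = 0.25719 → i = 59.527°, r = 40.356°, D_min = 137.630°, rainbow angle = 42.370°.
Angular width = |40.929° − 42.370°| = 1.441°.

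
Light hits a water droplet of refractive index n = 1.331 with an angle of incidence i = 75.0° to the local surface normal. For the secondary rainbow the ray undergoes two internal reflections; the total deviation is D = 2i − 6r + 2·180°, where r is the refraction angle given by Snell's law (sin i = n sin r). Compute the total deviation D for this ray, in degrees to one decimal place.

230.8°

sin r = sin 75.0° / 1.331 = 0.9659/1.331 = 0.7257; r = 46.53°.
D = 2·75.0° − 6·46.53° + 2·180° = 150.00° − 279.17° + 360° = 230.83°.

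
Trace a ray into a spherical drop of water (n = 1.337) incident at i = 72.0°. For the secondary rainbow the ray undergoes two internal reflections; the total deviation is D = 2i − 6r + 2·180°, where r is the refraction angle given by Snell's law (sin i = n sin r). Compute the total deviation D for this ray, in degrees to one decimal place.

231.9°

sin r = sin 72.0° / 1.337 = 0.9511/1.337 = 0.7113; r = 45.34°.
D = 2·72.0° − 6·45.34° + 2·180° = 144.00° − 272.06° + 360° = 231.94°.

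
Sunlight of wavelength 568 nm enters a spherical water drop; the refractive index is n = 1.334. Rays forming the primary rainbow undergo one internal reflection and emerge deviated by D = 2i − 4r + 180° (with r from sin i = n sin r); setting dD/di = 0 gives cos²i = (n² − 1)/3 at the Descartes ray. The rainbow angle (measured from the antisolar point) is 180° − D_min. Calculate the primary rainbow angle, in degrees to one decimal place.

41.9°

cos²i = (1.77956 − 1)/3 = 0.25985; i = arccos(0.50976) = 59.352°.
sin r = sin 59.352°/1.334 = 0.64492; r = 40.159°.
D_min = 2·59.352° − 4·40.159° + 180° = 138.067°.
Rainbow angle = 180° − D_min = 41.933°.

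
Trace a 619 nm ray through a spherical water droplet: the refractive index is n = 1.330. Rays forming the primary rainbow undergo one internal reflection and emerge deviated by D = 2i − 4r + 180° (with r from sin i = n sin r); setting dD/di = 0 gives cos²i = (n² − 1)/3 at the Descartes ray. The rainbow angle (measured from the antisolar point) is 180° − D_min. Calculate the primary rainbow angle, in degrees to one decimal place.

cos²i = (1.76890 − 1)/3 = 0.25630; i = arccos(0.50626) = 59.585°.
sin r = sin 59.585°/1.330 = 0.64841; r = 40.422°.
D_min = 2·59.585° − 4·40.422° + 180° = 137.484°.
Rainbow angle = 180° − D_min = 42.516°.

42.5°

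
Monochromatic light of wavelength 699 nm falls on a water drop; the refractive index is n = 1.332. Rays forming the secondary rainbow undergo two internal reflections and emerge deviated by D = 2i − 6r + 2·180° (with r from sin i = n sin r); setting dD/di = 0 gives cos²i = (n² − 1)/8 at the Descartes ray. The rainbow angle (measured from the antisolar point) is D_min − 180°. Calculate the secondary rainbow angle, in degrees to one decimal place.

cos²i = (1.77422 − 1)/8 = 0.09678; i = arccos(0.31109) = 71.875°.
sin r = sin 71.875°/1.332 = 0.71350; r = 45.520°.
D_min = 2·71.875° − 6·45.520° + 360° = 230.628°.
Rainbow angle = D_min − 180° = 50.628°.

50.6°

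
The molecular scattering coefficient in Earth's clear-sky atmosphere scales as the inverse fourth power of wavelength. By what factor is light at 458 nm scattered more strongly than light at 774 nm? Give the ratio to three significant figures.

Rayleigh scattering ∝ λ⁻⁴, so the ratio of coefficients is the inverse fourth power of the wavelength ratio.
σ(458)/σ(774) = (774/458)⁴ = (1.6900)⁴ = 8.156.

8.16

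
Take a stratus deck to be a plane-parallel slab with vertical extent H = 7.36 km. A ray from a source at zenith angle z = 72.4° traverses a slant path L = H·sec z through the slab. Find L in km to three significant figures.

sec z = 1/cos 72.4° = 3.3072.
L = 7.36 × 3.3072 = 24.341 km.

24.3 km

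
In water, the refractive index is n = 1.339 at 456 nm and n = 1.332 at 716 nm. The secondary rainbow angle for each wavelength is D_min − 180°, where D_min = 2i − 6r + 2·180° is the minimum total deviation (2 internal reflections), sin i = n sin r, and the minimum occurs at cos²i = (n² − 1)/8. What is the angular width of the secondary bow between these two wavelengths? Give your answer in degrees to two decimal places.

At 456 nm (n = 1.339): cos²i = 0.09912 → i = 71.650°, r = 45.141°, D_min = 232.451°, rainbow angle = 52.451°.
At 716 nm (n = 1.332): cos²i = 0.09678 → i = 71.875°, r = 45.520°, D_min = 230.628°, rainbow angle = 50.628°.
Angular width = |52.451° − 50.628°| = 1.823°.

1.82°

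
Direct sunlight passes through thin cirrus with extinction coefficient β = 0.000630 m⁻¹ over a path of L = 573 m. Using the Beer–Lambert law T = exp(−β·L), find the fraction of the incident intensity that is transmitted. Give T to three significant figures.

0.697

τ = β·L = 0.000630 × 573 = 0.3610.
T = exp(−0.3610) = 0.6970.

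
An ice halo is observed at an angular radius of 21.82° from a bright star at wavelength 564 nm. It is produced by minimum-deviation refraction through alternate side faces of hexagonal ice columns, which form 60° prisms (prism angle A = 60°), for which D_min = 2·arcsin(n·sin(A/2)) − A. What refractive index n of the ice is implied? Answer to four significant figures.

Rearranging: n = sin((D_min + A)/2) / sin(A/2).
(D_min + A)/2 = (21.82° + 60°)/2 = 40.910°.
n = sin 40.910° / sin 30° = 0.6549 / 0.5000 = 1.3097.

1.310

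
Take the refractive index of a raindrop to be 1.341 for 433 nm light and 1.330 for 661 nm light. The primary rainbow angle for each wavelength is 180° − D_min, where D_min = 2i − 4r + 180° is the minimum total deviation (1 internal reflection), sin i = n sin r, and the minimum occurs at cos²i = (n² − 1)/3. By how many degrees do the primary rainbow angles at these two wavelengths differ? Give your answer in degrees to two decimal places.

At 433 nm (n = 1.341): cos²i = 0.26609 → i = 58.946°, r = 39.705°, D_min = 139.071°, rainbow angle = 40.929°.
At 661 nm (n = 1.330): cos²i = 0.25630 → i = 59.585°, r = 40.422°, D_min = 137.484°, rainbow angle = 42.516°.
Angular width = |40.929° − 42.516°| = 1.588°.

1.59°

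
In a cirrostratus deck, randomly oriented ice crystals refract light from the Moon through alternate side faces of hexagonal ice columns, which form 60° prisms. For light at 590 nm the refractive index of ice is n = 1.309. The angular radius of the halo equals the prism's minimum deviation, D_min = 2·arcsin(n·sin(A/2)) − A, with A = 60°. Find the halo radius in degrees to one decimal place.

n·sin(A/2) = 1.309 × sin 30° = 1.309 × 0.5000 = 0.6545.
D_min = 2·arcsin(0.6545) − 60° = 2 × 40.882° − 60° = 21.763°.

21.8°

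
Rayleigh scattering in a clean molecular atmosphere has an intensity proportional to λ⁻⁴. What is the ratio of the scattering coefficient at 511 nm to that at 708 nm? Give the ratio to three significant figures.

3.69

Rayleigh scattering ∝ λ⁻⁴, so the ratio of coefficients is the inverse fourth power of the wavelength ratio.
σ(511)/σ(708) = (708/511)⁴ = (1.3855)⁴ = 3.685.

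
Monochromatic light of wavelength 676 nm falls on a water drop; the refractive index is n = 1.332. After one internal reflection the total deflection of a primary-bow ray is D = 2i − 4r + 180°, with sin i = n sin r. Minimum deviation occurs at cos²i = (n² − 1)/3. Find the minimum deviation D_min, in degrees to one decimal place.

cos²i = (1.77422 − 1)/3 = 0.25807; i = arccos(0.50801) = 59.469°.
sin r = sin 59.469°/1.332 = 0.64666; r = 40.290°.
D_min = 2·59.469° − 4·40.290° + 180° = 137.776°.

137.8°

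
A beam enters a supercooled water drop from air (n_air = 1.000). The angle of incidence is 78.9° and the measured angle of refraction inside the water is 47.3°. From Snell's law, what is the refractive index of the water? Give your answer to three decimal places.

1.335

n = sin θ_i / sin θ_r = sin 78.9° / sin 47.3° = 0.9813 / 0.7349 = 1.3352.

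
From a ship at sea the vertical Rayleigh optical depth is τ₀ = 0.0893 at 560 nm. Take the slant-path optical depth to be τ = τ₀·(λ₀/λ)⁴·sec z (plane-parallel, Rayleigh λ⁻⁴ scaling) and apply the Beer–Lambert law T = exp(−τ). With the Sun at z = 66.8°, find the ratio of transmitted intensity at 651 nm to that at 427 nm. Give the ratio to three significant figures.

1.73

Airmass: sec 66.8° = 2.5384.
τ(651 nm) = 0.0893 × (560/651)⁴ × 2.5384 = 0.0893 × 0.5476 × 2.5384 = 0.1241.
τ(427 nm) = 0.0893 × (560/427)⁴ × 2.5384 = 0.0893 × 2.9583 × 2.5384 = 0.6706.
T(651)/T(427) = exp(τ_B − τ_A) = exp(0.5465) = 1.7272.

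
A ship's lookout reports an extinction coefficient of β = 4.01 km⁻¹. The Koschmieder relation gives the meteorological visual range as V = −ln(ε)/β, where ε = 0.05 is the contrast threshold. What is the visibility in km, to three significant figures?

V = −ln(0.05) / 4.01 = 2.996 / 4.01 = 0.7471 km.

0.747 km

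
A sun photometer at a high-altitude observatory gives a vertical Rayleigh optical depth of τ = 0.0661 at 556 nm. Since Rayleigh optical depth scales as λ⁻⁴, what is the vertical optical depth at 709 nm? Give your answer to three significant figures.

0.0250

τ(709 nm) = τ(556 nm) × (556/709)⁴ = 0.0661 × (0.7842)⁴ = 0.0661 × 0.3782 = 0.0250.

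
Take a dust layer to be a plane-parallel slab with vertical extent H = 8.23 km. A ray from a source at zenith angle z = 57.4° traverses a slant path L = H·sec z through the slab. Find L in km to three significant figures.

sec z = 1/cos 57.4° = 1.8561.
L = 8.23 × 1.8561 = 15.276 km.

15.3 km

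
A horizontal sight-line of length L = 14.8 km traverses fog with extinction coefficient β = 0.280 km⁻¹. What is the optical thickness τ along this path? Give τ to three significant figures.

4.14

τ = β·L = 0.280 × 14.8 = 4.1440.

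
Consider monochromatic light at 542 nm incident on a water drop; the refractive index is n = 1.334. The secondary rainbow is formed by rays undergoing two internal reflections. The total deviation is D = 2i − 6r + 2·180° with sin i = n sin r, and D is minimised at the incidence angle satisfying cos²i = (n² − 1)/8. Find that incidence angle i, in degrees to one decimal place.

71.8°

cos²i = (1.334² − 1)/8 = (1.77956 − 1)/8 = 0.09744.
cos i = 0.31216, so i = 71.810°.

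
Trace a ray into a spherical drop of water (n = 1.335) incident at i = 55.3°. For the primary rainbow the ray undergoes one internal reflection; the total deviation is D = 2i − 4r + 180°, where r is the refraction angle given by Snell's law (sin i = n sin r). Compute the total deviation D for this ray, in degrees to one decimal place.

sin r = sin 55.3° / 1.335 = 0.8221/1.335 = 0.6158; r = 38.01°.
D = 2·55.3° − 4·38.01° + 180° = 110.60° − 152.05° + 180° = 138.55°.

138.5°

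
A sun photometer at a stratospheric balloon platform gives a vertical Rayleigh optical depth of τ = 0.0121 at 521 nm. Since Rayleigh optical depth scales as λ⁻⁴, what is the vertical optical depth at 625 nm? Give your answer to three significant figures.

0.00584

τ(625 nm) = τ(521 nm) × (521/625)⁴ = 0.0121 × (0.8336)⁴ = 0.0121 × 0.4829 = 0.0058.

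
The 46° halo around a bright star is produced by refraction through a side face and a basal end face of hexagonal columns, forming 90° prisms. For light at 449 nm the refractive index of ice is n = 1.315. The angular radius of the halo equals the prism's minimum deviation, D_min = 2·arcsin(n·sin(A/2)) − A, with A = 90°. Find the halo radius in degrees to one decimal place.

46.8°

n·sin(A/2) = 1.315 × sin 45° = 1.315 × 0.7071 = 0.9298.
D_min = 2·arcsin(0.9298) − 90° = 2 × 68.411° − 90° = 46.821°.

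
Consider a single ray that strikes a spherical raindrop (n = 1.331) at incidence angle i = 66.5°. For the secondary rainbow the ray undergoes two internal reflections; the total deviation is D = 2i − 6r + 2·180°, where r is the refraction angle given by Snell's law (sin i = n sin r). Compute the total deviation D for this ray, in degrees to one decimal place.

231.7°

sin r = sin 66.5° / 1.331 = 0.9171/1.331 = 0.6890; r = 43.55°.
D = 2·66.5° − 6·43.55° + 2·180° = 133.00° − 261.31° + 360° = 231.69°.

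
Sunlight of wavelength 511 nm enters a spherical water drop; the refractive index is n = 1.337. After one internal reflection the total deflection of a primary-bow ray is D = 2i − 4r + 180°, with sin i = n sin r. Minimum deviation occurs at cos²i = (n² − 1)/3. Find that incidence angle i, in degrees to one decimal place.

59.2°

cos²i = (1.337² − 1)/3 = (1.78757 − 1)/3 = 0.26252.
cos i = 0.51237, so i = 59.178°.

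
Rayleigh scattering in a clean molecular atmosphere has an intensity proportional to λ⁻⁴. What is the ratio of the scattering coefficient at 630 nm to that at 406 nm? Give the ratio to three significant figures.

Rayleigh scattering ∝ λ⁻⁴, so the ratio of coefficients is the inverse fourth power of the wavelength ratio.
σ(630)/σ(406) = (406/630)⁴ = (0.6444)⁴ = 0.1725.

0.172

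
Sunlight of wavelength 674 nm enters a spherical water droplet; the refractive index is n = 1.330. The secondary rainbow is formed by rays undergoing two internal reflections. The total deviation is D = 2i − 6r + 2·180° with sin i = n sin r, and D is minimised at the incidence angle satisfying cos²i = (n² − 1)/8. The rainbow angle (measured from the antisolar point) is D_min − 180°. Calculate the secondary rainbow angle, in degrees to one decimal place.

cos²i = (1.76890 − 1)/8 = 0.09611; i = arccos(0.31002) = 71.940°.
sin r = sin 71.940°/1.330 = 0.71483; r = 45.630°.
D_min = 2·71.940° − 6·45.630° + 360° = 230.101°.
Rainbow angle = D_min − 180° = 50.101°.

50.1°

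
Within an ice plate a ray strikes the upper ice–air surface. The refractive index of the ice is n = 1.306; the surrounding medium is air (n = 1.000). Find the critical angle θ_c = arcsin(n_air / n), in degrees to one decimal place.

sin θ_c = n_air / n = 1.000 / 1.306 = 0.7657.
θ_c = arcsin(0.7657) = 49.97°.

50.0°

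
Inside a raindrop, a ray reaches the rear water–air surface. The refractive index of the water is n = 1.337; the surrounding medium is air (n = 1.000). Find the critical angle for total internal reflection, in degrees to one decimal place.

sin θ_c = n_air / n = 1.000 / 1.337 = 0.7479.
θ_c = arcsin(0.7479) = 48.41°.

48.4°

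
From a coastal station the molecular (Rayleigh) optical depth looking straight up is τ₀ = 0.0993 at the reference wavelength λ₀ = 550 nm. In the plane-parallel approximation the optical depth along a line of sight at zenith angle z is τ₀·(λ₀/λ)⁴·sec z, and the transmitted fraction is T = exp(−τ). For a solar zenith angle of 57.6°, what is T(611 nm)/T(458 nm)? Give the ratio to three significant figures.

1.30

Airmass: sec 57.6° = 1.8663.
τ(611 nm) = 0.0993 × (550/611)⁴ × 1.8663 = 0.0993 × 0.6566 × 1.8663 = 0.1217.
τ(458 nm) = 0.0993 × (550/458)⁴ × 1.8663 = 0.0993 × 2.0796 × 1.8663 = 0.3854.
T(611)/T(458) = exp(τ_B − τ_A) = exp(0.2637) = 1.3018.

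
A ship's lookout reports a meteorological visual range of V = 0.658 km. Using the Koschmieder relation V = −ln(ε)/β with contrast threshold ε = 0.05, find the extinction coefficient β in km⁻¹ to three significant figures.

β = −ln(0.05) / V = 2.996 / 0.658 = 4.5528 km⁻¹.

4.55 km⁻¹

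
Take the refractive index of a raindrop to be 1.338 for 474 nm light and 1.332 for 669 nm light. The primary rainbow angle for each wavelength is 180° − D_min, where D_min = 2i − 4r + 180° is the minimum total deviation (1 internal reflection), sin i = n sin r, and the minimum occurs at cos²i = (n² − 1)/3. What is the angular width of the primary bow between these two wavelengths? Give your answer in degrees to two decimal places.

At 474 nm (n = 1.338): cos²i = 0.26341 → i = 59.120°, r = 39.899°, D_min = 138.643°, rainbow angle = 41.357°.
At 669 nm (n = 1.332): cos²i = 0.25807 → i = 59.469°, r = 40.290°, D_min = 137.776°, rainbow angle = 42.224°.
Angular width = |41.357° − 42.224°| = 0.867°.

0.87°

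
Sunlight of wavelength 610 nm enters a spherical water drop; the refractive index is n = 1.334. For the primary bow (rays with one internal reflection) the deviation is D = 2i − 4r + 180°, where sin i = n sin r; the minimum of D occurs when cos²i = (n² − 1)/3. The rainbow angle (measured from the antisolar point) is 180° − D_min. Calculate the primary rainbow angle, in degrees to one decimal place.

41.9°

cos²i = (1.77956 − 1)/3 = 0.25985; i = arccos(0.50976) = 59.352°.
sin r = sin 59.352°/1.334 = 0.64492; r = 40.159°.
D_min = 2·59.352° − 4·40.159° + 180° = 138.067°.
Rainbow angle = 180° − D_min = 41.933°.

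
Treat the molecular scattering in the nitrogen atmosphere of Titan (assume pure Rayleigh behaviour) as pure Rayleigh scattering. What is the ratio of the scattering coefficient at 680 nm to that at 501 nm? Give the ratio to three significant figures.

Rayleigh scattering ∝ λ⁻⁴, so the ratio of coefficients is the inverse fourth power of the wavelength ratio.
σ(680)/σ(501) = (501/680)⁴ = (0.7368)⁴ = 0.2947.

0.295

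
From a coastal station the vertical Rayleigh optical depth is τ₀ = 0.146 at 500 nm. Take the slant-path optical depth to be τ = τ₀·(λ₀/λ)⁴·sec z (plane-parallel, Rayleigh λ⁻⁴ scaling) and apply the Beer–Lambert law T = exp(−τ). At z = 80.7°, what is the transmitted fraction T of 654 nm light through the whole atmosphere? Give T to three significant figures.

sec 80.7° = 6.1880.
τ = 0.146 × (500/654)⁴ × 6.1880 = 0.146 × 0.3416 × 6.1880 = 0.3087.
T = exp(−0.3087) = 0.7344.

0.734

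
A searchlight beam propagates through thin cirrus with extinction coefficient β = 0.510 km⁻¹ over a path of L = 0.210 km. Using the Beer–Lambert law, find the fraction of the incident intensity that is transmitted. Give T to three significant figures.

τ = β·L = 0.510 × 0.210 = 0.1071.
T = exp(−0.1071) = 0.8984.

0.898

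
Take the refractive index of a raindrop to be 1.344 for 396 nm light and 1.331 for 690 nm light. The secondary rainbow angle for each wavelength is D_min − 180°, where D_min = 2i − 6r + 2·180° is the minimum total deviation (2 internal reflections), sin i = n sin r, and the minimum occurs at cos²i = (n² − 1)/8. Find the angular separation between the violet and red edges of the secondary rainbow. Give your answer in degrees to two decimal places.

3.37°

At 396 nm (n = 1.344): cos²i = 0.10079 → i = 71.490°, r = 44.874°, D_min = 233.733°, rainbow angle = 53.733°.
At 690 nm (n = 1.331): cos²i = 0.09645 → i = 71.907°, r = 45.575°, D_min = 230.365°, rainbow angle = 50.365°.
Angular width = |53.733° − 50.365°| = 3.368°.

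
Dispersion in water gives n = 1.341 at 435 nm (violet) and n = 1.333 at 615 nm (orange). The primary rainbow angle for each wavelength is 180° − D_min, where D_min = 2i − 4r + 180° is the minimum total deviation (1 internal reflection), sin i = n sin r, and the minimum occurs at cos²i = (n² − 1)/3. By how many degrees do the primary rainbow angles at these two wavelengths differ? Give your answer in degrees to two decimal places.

At 435 nm (n = 1.341): cos²i = 0.26609 → i = 58.946°, r = 39.705°, D_min = 139.071°, rainbow angle = 40.929°.
At 615 nm (n = 1.333): cos²i = 0.25896 → i = 59.410°, r = 40.225°, D_min = 137.922°, rainbow angle = 42.078°.
Angular width = |40.929° − 42.078°| = 1.149°.

1.15°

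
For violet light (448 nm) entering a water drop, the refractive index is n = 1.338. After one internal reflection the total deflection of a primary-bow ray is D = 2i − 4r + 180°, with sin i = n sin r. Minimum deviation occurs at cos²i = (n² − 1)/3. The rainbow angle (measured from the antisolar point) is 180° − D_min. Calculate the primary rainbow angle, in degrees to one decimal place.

41.4°

cos²i = (1.79024 − 1)/3 = 0.26341; i = arccos(0.51324) = 59.120°.
sin r = sin 59.120°/1.338 = 0.64144; r = 39.899°.
D_min = 2·59.120° − 4·39.899° + 180° = 138.643°.
Rainbow angle = 180° − D_min = 41.357°.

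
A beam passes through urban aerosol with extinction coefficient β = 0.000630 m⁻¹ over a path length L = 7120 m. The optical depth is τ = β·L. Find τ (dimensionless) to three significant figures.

4.49

τ = β·L = 0.000630 × 7120 = 4.4856.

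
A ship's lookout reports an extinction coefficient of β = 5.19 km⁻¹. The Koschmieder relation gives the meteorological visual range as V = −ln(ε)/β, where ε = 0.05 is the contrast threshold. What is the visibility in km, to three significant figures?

V = −ln(0.05) / 5.19 = 2.996 / 5.19 = 0.5772 km.

0.577 km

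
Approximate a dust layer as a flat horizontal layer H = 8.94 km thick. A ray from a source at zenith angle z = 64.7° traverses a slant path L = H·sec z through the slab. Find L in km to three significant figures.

sec z = 1/cos 64.7° = 2.3400.
L = 8.94 × 2.3400 = 20.919 km.

20.9 km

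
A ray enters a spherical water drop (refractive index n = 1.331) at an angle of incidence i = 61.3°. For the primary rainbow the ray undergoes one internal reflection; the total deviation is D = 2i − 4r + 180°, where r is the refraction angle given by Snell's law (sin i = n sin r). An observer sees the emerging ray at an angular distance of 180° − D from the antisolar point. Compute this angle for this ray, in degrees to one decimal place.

42.3°

sin r = sin 61.3° / 1.331 = 0.8771/1.331 = 0.6590; r = 41.22°.
D = 2·61.3° − 4·41.22° + 180° = 122.60° − 164.90° + 180° = 137.70°.
Angle from antisolar point = 180° − D = 42.30°.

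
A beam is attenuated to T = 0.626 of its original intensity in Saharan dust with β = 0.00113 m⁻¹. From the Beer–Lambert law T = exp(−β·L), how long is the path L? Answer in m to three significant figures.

Beer–Lambert: T = exp(−βL) ⇒ L = −ln(T)/β = −ln(0.626)/0.00113 = 0.4684/0.00113 = 414.5 m.

415 m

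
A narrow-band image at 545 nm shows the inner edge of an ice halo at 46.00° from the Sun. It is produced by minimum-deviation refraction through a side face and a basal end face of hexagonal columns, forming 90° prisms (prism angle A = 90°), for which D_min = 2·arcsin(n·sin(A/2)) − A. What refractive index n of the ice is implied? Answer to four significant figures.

Rearranging: n = sin((D_min + A)/2) / sin(A/2).
(D_min + A)/2 = (46.00° + 90°)/2 = 68.000°.
n = sin 68.000° / sin 45° = 0.9272 / 0.7071 = 1.3112.

1.311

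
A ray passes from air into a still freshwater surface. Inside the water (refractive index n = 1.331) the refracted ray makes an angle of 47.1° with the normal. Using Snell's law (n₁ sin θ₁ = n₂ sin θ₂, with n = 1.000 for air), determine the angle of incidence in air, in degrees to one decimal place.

Snell: sin θ_i = n · sin θ_r = 1.331 × sin 47.1° = 1.331 × 0.7325 = 0.9750.
θ_i = arcsin(0.9750) = 77.17°.

77.2°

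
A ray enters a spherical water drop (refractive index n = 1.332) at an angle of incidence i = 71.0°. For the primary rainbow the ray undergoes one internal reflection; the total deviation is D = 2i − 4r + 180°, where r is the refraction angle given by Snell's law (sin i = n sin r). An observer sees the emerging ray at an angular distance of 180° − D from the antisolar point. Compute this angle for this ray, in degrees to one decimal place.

38.9°

sin r = sin 71.0° / 1.332 = 0.9455/1.332 = 0.7098; r = 45.22°.
D = 2·71.0° − 4·45.22° + 180° = 142.00° − 180.89° + 180° = 141.11°.
Angle from antisolar point = 180° − D = 38.89°.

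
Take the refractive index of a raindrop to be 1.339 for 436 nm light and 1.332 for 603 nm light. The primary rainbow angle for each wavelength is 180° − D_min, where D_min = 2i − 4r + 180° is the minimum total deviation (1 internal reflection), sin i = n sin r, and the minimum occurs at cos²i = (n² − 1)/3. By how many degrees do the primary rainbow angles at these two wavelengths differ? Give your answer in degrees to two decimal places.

1.01°

At 436 nm (n = 1.339): cos²i = 0.26431 → i = 59.062°, r = 39.834°, D_min = 138.786°, rainbow angle = 41.214°.
At 603 nm (n = 1.332): cos²i = 0.25807 → i = 59.469°, r = 40.290°, D_min = 137.776°, rainbow angle = 42.224°.
Angular width = |41.214° − 42.224°| = 1.010°.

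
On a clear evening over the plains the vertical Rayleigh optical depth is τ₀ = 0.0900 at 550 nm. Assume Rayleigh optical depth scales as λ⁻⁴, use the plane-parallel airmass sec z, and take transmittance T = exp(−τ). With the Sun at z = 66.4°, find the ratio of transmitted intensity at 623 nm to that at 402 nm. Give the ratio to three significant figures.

Airmass: sec 66.4° = 2.4978.
τ(623 nm) = 0.0900 × (550/623)⁴ × 2.4978 = 0.0900 × 0.6074 × 2.4978 = 0.1366.
τ(402 nm) = 0.0900 × (550/402)⁴ × 2.4978 = 0.0900 × 3.5039 × 2.4978 = 0.7877.
T(623)/T(402) = exp(τ_B − τ_A) = exp(0.6511) = 1.9177.

1.92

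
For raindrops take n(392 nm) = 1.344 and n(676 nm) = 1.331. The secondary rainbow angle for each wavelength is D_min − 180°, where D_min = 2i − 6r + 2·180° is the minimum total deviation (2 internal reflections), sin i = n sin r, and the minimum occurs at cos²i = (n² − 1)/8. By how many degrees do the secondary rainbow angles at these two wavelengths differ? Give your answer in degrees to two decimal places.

3.37°

At 392 nm (n = 1.344): cos²i = 0.10079 → i = 71.490°, r = 44.874°, D_min = 233.733°, rainbow angle = 53.733°.
At 676 nm (n = 1.331): cos²i = 0.09645 → i = 71.907°, r = 45.575°, D_min = 230.365°, rainbow angle = 50.365°.
Angular width = |53.733° − 50.365°| = 3.368°.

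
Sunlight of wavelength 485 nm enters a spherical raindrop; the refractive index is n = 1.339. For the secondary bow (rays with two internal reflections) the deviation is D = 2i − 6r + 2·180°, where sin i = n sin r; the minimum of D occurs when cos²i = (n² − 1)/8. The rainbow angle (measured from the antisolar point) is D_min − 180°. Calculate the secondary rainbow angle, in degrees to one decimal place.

cos²i = (1.79292 − 1)/8 = 0.09912; i = arccos(0.31483) = 71.650°.
sin r = sin 71.650°/1.339 = 0.70885; r = 45.141°.
D_min = 2·71.650° − 6·45.141° + 360° = 232.451°.
Rainbow angle = D_min − 180° = 52.451°.

52.5°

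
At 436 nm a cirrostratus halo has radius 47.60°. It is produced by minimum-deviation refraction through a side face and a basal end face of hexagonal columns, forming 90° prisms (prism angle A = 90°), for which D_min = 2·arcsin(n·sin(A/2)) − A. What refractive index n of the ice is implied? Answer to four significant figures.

1.319

Rearranging: n = sin((D_min + A)/2) / sin(A/2).
(D_min + A)/2 = (47.60° + 90°)/2 = 68.800°.
n = sin 68.800° / sin 45° = 0.9323 / 0.7071 = 1.3185.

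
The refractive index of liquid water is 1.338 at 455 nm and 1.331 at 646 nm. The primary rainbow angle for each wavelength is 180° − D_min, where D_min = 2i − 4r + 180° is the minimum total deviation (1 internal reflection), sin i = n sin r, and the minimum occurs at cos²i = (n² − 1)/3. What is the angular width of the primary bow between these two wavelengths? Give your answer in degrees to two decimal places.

At 455 nm (n = 1.338): cos²i = 0.26341 → i = 59.120°, r = 39.899°, D_min = 138.643°, rainbow angle = 41.357°.
At 646 nm (n = 1.331): cos²i = 0.25719 → i = 59.527°, r = 40.356°, D_min = 137.630°, rainbow angle = 42.370°.
Angular width = |41.357° − 42.370°| = 1.013°.

1.01°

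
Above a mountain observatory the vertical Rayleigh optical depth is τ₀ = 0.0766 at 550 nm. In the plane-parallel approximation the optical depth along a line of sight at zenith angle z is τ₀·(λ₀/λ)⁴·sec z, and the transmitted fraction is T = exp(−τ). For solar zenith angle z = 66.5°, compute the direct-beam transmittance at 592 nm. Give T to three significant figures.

sec 66.5° = 2.5078.
τ = 0.0766 × (550/592)⁴ × 2.5078 = 0.0766 × 0.7450 × 2.5078 = 0.1431.
T = exp(−0.1431) = 0.8667.

0.867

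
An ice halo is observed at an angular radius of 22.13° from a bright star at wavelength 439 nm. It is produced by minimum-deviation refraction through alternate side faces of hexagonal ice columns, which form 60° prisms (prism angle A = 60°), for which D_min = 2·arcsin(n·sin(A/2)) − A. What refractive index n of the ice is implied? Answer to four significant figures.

1.314

Rearranging: n = sin((D_min + A)/2) / sin(A/2).
(D_min + A)/2 = (22.13° + 60°)/2 = 41.065°.
n = sin 41.065° / sin 30° = 0.6569 / 0.5000 = 1.3138.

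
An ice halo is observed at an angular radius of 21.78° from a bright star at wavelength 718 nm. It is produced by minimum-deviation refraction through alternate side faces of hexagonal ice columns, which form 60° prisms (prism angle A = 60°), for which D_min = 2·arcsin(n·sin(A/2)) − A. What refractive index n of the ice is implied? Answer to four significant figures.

Rearranging: n = sin((D_min + A)/2) / sin(A/2).
(D_min + A)/2 = (21.78° + 60°)/2 = 40.890°.
n = sin 40.890° / sin 30° = 0.6546 / 0.5000 = 1.3092.

1.309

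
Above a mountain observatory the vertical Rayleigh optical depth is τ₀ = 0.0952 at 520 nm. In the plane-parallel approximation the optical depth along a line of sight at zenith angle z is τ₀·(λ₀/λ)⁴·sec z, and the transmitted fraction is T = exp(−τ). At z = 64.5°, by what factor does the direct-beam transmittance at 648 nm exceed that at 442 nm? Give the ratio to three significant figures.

1.39

Airmass: sec 64.5° = 2.3228.
τ(648 nm) = 0.0952 × (520/648)⁴ × 2.3228 = 0.0952 × 0.4147 × 2.3228 = 0.0917.
τ(442 nm) = 0.0952 × (520/442)⁴ × 2.3228 = 0.0952 × 1.9157 × 2.3228 = 0.4236.
T(648)/T(442) = exp(τ_B − τ_A) = exp(0.3319) = 1.3936.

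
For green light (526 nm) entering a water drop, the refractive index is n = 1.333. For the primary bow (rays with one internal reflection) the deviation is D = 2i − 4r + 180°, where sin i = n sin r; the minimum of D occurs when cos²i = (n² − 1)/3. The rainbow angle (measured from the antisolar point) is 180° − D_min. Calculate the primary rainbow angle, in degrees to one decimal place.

cos²i = (1.77689 − 1)/3 = 0.25896; i = arccos(0.50888) = 59.410°.
sin r = sin 59.410°/1.333 = 0.64579; r = 40.225°.
D_min = 2·59.410° − 4·40.225° + 180° = 137.922°.
Rainbow angle = 180° − D_min = 42.078°.

42.1°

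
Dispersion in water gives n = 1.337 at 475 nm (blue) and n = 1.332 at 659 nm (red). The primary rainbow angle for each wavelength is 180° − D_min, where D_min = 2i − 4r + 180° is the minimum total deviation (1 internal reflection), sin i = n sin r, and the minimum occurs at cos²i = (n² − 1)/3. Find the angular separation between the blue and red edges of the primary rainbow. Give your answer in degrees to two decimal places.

At 475 nm (n = 1.337): cos²i = 0.26252 → i = 59.178°, r = 39.964°, D_min = 138.500°, rainbow angle = 41.500°.
At 659 nm (n = 1.332): cos²i = 0.25807 → i = 59.469°, r = 40.290°, D_min = 137.776°, rainbow angle = 42.224°.
Angular width = |41.500° − 42.224°| = 0.724°.

0.72°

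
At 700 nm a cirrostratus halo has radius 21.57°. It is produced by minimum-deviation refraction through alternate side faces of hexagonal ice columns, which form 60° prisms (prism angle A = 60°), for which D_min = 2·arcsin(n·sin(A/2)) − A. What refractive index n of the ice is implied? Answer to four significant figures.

1.306

Rearranging: n = sin((D_min + A)/2) / sin(A/2).
(D_min + A)/2 = (21.57° + 60°)/2 = 40.785°.
n = sin 40.785° / sin 30° = 0.6532 / 0.5000 = 1.3064.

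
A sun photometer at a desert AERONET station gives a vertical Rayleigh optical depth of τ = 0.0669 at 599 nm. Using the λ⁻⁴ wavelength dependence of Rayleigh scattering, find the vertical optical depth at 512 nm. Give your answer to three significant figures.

0.125

τ(512 nm) = τ(599 nm) × (599/512)⁴ = 0.0669 × (1.1699)⁴ = 0.0669 × 1.8734 = 0.1253.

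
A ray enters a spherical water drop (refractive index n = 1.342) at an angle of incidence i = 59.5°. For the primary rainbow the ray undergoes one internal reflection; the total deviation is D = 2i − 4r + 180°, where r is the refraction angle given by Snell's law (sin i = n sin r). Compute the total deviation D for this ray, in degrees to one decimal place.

139.2°

sin r = sin 59.5° / 1.342 = 0.8616/1.342 = 0.6420; r = 39.94°.
D = 2·59.5° − 4·39.94° + 180° = 119.00° − 159.78° + 180° = 139.22°.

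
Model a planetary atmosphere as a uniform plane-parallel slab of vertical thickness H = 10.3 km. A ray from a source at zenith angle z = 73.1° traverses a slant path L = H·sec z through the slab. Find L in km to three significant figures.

35.4 km

sec z = 1/cos 73.1° = 3.4399.
L = 10.3 × 3.4399 = 35.431 km.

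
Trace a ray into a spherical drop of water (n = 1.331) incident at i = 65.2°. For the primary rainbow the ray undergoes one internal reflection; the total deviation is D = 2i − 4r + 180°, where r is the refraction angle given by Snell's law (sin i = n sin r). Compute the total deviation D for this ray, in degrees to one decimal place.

138.4°

sin r = sin 65.2° / 1.331 = 0.9078/1.331 = 0.6820; r = 43.00°.
D = 2·65.2° − 4·43.00° + 180° = 130.40° − 172.01° + 180° = 138.39°.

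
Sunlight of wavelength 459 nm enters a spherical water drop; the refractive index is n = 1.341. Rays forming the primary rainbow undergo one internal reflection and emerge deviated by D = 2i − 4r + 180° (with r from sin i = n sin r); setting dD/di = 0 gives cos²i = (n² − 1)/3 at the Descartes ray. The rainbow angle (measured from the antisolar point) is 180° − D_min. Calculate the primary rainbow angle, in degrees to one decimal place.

cos²i = (1.79828 − 1)/3 = 0.26609; i = arccos(0.51584) = 58.946°.
sin r = sin 58.946°/1.341 = 0.63884; r = 39.705°.
D_min = 2·58.946° − 4·39.705° + 180° = 139.071°.
Rainbow angle = 180° − D_min = 40.929°.

40.9°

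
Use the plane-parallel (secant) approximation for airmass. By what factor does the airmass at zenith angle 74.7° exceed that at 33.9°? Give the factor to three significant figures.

X(74.7°)/X(33.9°) = sec 74.7° / sec 33.9° = cos 33.9° / cos 74.7° = 0.8300/0.2639 = 3.1455.

3.15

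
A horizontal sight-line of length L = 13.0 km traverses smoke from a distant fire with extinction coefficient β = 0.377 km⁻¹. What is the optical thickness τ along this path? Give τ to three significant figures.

τ = β·L = 0.377 × 13.0 = 4.9010.

4.90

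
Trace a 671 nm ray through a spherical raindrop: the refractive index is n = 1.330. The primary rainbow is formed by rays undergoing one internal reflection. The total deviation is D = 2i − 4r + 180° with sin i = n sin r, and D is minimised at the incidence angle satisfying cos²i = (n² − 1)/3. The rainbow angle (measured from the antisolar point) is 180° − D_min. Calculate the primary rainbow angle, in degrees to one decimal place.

42.5°

cos²i = (1.76890 − 1)/3 = 0.25630; i = arccos(0.50626) = 59.585°.
sin r = sin 59.585°/1.330 = 0.64841; r = 40.422°.
D_min = 2·59.585° − 4·40.422° + 180° = 137.484°.
Rainbow angle = 180° − D_min = 42.516°.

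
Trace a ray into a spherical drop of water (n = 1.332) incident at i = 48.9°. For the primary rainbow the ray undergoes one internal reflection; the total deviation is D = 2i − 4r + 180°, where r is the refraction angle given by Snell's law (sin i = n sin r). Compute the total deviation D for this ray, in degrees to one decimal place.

sin r = sin 48.9° / 1.332 = 0.7536/1.332 = 0.5657; r = 34.45°.
D = 2·48.9° − 4·34.45° + 180° = 97.80° − 137.81° + 180° = 139.99°.

140.0°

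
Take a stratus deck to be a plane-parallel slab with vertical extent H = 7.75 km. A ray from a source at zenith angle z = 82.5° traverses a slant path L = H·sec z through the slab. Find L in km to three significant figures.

59.4 km

sec z = 1/cos 82.5° = 7.6613.
L = 7.75 × 7.6613 = 59.375 km.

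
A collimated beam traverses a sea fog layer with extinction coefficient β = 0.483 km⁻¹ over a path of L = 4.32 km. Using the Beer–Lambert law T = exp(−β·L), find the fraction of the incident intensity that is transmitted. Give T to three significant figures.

0.124

τ = β·L = 0.483 × 4.32 = 2.0866.
T = exp(−2.0866) = 0.1241.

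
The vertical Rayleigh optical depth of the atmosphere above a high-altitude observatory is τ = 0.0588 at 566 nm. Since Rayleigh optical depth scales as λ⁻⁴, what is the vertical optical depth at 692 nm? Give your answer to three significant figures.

0.0263

τ(692 nm) = τ(566 nm) × (566/692)⁴ = 0.0588 × (0.8179)⁴ = 0.0588 × 0.4475 = 0.0263.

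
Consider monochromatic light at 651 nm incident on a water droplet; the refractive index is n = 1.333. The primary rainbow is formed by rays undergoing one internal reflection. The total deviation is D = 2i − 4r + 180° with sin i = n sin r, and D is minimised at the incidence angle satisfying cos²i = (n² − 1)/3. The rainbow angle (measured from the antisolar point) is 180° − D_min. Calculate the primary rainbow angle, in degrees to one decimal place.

42.1°

cos²i = (1.77689 − 1)/3 = 0.25896; i = arccos(0.50888) = 59.410°.
sin r = sin 59.410°/1.333 = 0.64579; r = 40.225°.
D_min = 2·59.410° − 4·40.225° + 180° = 137.922°.
Rainbow angle = 180° − D_min = 42.078°.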